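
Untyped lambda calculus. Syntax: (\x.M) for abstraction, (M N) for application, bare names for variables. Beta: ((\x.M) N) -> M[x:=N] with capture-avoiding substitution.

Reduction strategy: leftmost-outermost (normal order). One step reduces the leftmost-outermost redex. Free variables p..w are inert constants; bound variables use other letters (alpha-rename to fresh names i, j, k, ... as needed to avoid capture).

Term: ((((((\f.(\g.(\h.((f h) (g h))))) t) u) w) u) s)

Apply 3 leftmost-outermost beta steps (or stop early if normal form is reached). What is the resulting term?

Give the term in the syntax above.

Answer: ((((t w) (u w)) u) s)

Derivation:
Step 0: ((((((\f.(\g.(\h.((f h) (g h))))) t) u) w) u) s)
Step 1: (((((\g.(\h.((t h) (g h)))) u) w) u) s)
Step 2: ((((\h.((t h) (u h))) w) u) s)
Step 3: ((((t w) (u w)) u) s)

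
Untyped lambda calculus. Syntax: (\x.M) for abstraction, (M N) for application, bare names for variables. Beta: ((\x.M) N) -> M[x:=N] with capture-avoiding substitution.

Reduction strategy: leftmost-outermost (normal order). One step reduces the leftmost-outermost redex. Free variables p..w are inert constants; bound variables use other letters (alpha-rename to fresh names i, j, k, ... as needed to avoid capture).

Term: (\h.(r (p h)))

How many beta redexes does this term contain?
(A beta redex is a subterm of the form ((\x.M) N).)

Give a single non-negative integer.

Term: (\h.(r (p h)))
  (no redexes)
Total redexes: 0

Answer: 0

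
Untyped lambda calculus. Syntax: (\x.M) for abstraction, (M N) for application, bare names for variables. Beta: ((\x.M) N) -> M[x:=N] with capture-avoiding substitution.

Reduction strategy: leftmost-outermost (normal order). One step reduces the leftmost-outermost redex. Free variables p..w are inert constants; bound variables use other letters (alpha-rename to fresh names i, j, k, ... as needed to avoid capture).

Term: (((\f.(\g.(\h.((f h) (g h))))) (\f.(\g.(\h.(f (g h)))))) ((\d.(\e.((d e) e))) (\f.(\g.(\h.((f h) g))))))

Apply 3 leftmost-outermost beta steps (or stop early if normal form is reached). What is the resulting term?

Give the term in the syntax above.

Step 0: (((\f.(\g.(\h.((f h) (g h))))) (\f.(\g.(\h.(f (g h)))))) ((\d.(\e.((d e) e))) (\f.(\g.(\h.((f h) g))))))
Step 1: ((\g.(\h.(((\f.(\g.(\h.(f (g h))))) h) (g h)))) ((\d.(\e.((d e) e))) (\f.(\g.(\h.((f h) g))))))
Step 2: (\h.(((\f.(\g.(\h.(f (g h))))) h) (((\d.(\e.((d e) e))) (\f.(\g.(\h.((f h) g))))) h)))
Step 3: (\h.((\g.(\i.(h (g i)))) (((\d.(\e.((d e) e))) (\f.(\g.(\h.((f h) g))))) h)))

Answer: (\h.((\g.(\i.(h (g i)))) (((\d.(\e.((d e) e))) (\f.(\g.(\h.((f h) g))))) h)))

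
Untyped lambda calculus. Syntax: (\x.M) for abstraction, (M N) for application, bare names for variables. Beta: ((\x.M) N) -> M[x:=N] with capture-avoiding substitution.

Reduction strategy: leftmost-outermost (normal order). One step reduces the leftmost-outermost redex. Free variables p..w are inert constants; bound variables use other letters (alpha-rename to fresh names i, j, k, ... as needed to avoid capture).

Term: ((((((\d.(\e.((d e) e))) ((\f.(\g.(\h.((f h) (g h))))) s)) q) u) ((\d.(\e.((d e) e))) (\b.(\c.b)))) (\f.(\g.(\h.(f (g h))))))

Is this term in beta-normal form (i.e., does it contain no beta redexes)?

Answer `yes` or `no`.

Term: ((((((\d.(\e.((d e) e))) ((\f.(\g.(\h.((f h) (g h))))) s)) q) u) ((\d.(\e.((d e) e))) (\b.(\c.b)))) (\f.(\g.(\h.(f (g h))))))
Found 3 beta redex(es).

Answer: no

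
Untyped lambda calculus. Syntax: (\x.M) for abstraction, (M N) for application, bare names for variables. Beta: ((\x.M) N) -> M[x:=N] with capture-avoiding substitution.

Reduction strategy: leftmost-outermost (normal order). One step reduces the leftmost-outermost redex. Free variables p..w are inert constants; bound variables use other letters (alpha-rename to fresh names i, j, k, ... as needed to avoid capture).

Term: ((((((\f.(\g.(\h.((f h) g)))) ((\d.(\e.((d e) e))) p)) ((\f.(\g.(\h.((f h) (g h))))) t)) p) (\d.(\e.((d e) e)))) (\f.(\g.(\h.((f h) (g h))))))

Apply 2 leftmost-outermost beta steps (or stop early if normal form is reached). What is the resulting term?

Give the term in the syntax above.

Step 0: ((((((\f.(\g.(\h.((f h) g)))) ((\d.(\e.((d e) e))) p)) ((\f.(\g.(\h.((f h) (g h))))) t)) p) (\d.(\e.((d e) e)))) (\f.(\g.(\h.((f h) (g h))))))
Step 1: (((((\g.(\h.((((\d.(\e.((d e) e))) p) h) g))) ((\f.(\g.(\h.((f h) (g h))))) t)) p) (\d.(\e.((d e) e)))) (\f.(\g.(\h.((f h) (g h))))))
Step 2: ((((\h.((((\d.(\e.((d e) e))) p) h) ((\f.(\g.(\h.((f h) (g h))))) t))) p) (\d.(\e.((d e) e)))) (\f.(\g.(\h.((f h) (g h))))))

Answer: ((((\h.((((\d.(\e.((d e) e))) p) h) ((\f.(\g.(\h.((f h) (g h))))) t))) p) (\d.(\e.((d e) e)))) (\f.(\g.(\h.((f h) (g h))))))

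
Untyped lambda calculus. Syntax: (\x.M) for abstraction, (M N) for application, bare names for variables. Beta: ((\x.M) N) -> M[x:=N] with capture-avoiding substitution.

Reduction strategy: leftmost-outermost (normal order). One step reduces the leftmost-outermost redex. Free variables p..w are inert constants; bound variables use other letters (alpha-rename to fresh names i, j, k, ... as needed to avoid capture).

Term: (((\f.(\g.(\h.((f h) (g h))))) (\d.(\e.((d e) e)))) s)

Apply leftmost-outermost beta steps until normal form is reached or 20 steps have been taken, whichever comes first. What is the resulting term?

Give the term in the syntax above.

Answer: (\h.((h (s h)) (s h)))

Derivation:
Step 0: (((\f.(\g.(\h.((f h) (g h))))) (\d.(\e.((d e) e)))) s)
Step 1: ((\g.(\h.(((\d.(\e.((d e) e))) h) (g h)))) s)
Step 2: (\h.(((\d.(\e.((d e) e))) h) (s h)))
Step 3: (\h.((\e.((h e) e)) (s h)))
Step 4: (\h.((h (s h)) (s h)))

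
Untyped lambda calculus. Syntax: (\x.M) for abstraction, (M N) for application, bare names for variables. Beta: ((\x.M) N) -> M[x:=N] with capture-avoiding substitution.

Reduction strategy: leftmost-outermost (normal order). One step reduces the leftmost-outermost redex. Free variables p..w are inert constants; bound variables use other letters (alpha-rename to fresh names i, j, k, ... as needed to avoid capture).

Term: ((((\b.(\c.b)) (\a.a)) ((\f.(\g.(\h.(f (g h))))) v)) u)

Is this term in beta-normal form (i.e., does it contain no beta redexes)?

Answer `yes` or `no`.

Answer: no

Derivation:
Term: ((((\b.(\c.b)) (\a.a)) ((\f.(\g.(\h.(f (g h))))) v)) u)
Found 2 beta redex(es).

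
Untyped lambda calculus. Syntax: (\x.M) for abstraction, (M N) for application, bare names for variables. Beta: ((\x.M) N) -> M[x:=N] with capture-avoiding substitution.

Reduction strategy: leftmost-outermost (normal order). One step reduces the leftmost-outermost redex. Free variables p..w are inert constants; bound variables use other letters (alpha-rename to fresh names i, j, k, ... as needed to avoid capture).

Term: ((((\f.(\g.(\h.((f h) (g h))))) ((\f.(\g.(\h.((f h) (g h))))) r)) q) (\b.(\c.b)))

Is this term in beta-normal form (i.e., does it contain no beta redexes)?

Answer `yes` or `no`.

Term: ((((\f.(\g.(\h.((f h) (g h))))) ((\f.(\g.(\h.((f h) (g h))))) r)) q) (\b.(\c.b)))
Found 2 beta redex(es).

Answer: no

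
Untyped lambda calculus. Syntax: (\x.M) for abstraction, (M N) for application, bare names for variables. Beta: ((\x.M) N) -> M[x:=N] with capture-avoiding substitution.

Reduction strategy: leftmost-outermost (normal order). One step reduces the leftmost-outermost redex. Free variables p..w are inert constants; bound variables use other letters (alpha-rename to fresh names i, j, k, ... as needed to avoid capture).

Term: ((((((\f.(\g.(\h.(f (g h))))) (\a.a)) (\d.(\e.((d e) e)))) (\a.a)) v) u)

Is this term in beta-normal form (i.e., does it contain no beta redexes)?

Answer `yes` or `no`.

Term: ((((((\f.(\g.(\h.(f (g h))))) (\a.a)) (\d.(\e.((d e) e)))) (\a.a)) v) u)
Found 1 beta redex(es).

Answer: no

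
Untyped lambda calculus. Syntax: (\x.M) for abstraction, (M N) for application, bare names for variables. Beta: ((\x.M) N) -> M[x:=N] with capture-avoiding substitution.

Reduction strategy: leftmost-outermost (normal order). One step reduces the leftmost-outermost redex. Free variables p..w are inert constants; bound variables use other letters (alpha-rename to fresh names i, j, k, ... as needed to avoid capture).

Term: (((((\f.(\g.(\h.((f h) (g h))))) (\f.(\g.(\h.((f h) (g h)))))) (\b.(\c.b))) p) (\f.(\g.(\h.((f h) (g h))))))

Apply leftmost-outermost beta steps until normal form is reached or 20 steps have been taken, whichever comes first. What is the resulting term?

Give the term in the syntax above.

Answer: ((p (\f.(\g.(\h.((f h) (g h)))))) p)

Derivation:
Step 0: (((((\f.(\g.(\h.((f h) (g h))))) (\f.(\g.(\h.((f h) (g h)))))) (\b.(\c.b))) p) (\f.(\g.(\h.((f h) (g h))))))
Step 1: ((((\g.(\h.(((\f.(\g.(\h.((f h) (g h))))) h) (g h)))) (\b.(\c.b))) p) (\f.(\g.(\h.((f h) (g h))))))
Step 2: (((\h.(((\f.(\g.(\h.((f h) (g h))))) h) ((\b.(\c.b)) h))) p) (\f.(\g.(\h.((f h) (g h))))))
Step 3: ((((\f.(\g.(\h.((f h) (g h))))) p) ((\b.(\c.b)) p)) (\f.(\g.(\h.((f h) (g h))))))
Step 4: (((\g.(\h.((p h) (g h)))) ((\b.(\c.b)) p)) (\f.(\g.(\h.((f h) (g h))))))
Step 5: ((\h.((p h) (((\b.(\c.b)) p) h))) (\f.(\g.(\h.((f h) (g h))))))
Step 6: ((p (\f.(\g.(\h.((f h) (g h)))))) (((\b.(\c.b)) p) (\f.(\g.(\h.((f h) (g h)))))))
Step 7: ((p (\f.(\g.(\h.((f h) (g h)))))) ((\c.p) (\f.(\g.(\h.((f h) (g h)))))))
Step 8: ((p (\f.(\g.(\h.((f h) (g h)))))) p)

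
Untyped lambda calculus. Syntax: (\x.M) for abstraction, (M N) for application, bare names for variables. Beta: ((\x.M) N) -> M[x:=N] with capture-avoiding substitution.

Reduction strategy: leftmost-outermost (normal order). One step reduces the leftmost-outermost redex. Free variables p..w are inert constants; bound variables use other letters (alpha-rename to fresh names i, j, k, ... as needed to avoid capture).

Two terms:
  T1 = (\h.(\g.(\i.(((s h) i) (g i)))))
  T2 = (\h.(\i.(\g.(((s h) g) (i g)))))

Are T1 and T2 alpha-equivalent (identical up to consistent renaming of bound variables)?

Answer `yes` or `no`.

Term 1: (\h.(\g.(\i.(((s h) i) (g i)))))
Term 2: (\h.(\i.(\g.(((s h) g) (i g)))))
Alpha-equivalence: compare structure up to binder renaming.
Result: True

Answer: yes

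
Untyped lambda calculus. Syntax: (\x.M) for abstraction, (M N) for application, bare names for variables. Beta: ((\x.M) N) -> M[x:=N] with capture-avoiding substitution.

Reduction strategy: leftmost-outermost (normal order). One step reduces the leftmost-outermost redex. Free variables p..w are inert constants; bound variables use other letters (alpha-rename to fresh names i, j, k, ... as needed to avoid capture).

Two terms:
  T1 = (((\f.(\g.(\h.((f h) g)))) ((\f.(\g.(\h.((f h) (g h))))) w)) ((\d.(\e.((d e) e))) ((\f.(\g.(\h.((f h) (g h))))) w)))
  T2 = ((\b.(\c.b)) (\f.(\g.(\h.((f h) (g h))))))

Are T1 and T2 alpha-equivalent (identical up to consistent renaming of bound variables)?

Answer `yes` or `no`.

Term 1: (((\f.(\g.(\h.((f h) g)))) ((\f.(\g.(\h.((f h) (g h))))) w)) ((\d.(\e.((d e) e))) ((\f.(\g.(\h.((f h) (g h))))) w)))
Term 2: ((\b.(\c.b)) (\f.(\g.(\h.((f h) (g h))))))
Alpha-equivalence: compare structure up to binder renaming.
Result: False

Answer: no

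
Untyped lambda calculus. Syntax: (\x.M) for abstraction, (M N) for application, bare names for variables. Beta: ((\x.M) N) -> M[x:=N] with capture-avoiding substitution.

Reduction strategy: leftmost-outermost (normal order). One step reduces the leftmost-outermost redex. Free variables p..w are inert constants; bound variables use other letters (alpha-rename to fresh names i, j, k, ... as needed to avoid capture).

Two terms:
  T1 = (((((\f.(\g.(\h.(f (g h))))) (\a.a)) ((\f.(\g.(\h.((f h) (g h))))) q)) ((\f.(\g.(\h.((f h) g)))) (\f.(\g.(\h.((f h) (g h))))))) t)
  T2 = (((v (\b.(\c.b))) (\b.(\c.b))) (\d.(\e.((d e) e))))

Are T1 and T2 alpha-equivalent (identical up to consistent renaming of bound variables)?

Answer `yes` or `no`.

Answer: no

Derivation:
Term 1: (((((\f.(\g.(\h.(f (g h))))) (\a.a)) ((\f.(\g.(\h.((f h) (g h))))) q)) ((\f.(\g.(\h.((f h) g)))) (\f.(\g.(\h.((f h) (g h))))))) t)
Term 2: (((v (\b.(\c.b))) (\b.(\c.b))) (\d.(\e.((d e) e))))
Alpha-equivalence: compare structure up to binder renaming.
Result: False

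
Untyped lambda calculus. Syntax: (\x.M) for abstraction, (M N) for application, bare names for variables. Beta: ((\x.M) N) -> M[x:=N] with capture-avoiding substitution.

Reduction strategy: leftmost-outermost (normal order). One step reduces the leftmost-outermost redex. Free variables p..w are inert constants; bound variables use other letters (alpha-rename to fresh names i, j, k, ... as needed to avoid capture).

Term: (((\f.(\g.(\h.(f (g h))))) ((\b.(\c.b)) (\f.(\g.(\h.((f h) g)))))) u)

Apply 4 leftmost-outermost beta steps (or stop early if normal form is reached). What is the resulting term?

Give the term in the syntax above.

Answer: (\h.(\f.(\g.(\h.((f h) g)))))

Derivation:
Step 0: (((\f.(\g.(\h.(f (g h))))) ((\b.(\c.b)) (\f.(\g.(\h.((f h) g)))))) u)
Step 1: ((\g.(\h.(((\b.(\c.b)) (\f.(\g.(\h.((f h) g))))) (g h)))) u)
Step 2: (\h.(((\b.(\c.b)) (\f.(\g.(\h.((f h) g))))) (u h)))
Step 3: (\h.((\c.(\f.(\g.(\h.((f h) g))))) (u h)))
Step 4: (\h.(\f.(\g.(\h.((f h) g)))))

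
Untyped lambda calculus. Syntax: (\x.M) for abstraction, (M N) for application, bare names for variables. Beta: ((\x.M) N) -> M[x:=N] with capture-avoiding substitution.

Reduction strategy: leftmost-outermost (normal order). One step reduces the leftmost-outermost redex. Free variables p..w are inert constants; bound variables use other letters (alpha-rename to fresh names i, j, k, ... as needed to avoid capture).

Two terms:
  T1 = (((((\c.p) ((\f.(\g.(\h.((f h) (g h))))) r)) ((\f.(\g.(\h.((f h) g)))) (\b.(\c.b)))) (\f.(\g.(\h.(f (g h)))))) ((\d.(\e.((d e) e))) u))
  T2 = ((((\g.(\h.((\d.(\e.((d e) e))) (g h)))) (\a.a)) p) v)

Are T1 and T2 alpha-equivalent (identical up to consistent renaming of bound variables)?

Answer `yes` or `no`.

Answer: no

Derivation:
Term 1: (((((\c.p) ((\f.(\g.(\h.((f h) (g h))))) r)) ((\f.(\g.(\h.((f h) g)))) (\b.(\c.b)))) (\f.(\g.(\h.(f (g h)))))) ((\d.(\e.((d e) e))) u))
Term 2: ((((\g.(\h.((\d.(\e.((d e) e))) (g h)))) (\a.a)) p) v)
Alpha-equivalence: compare structure up to binder renaming.
Result: False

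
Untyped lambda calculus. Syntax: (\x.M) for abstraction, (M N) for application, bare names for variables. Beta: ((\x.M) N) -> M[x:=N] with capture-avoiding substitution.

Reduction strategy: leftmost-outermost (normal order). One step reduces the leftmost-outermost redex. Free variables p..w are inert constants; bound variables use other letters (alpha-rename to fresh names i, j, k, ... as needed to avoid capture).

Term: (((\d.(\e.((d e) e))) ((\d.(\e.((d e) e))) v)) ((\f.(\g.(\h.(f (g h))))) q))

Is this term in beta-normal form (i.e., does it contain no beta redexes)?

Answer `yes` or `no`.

Term: (((\d.(\e.((d e) e))) ((\d.(\e.((d e) e))) v)) ((\f.(\g.(\h.(f (g h))))) q))
Found 3 beta redex(es).

Answer: no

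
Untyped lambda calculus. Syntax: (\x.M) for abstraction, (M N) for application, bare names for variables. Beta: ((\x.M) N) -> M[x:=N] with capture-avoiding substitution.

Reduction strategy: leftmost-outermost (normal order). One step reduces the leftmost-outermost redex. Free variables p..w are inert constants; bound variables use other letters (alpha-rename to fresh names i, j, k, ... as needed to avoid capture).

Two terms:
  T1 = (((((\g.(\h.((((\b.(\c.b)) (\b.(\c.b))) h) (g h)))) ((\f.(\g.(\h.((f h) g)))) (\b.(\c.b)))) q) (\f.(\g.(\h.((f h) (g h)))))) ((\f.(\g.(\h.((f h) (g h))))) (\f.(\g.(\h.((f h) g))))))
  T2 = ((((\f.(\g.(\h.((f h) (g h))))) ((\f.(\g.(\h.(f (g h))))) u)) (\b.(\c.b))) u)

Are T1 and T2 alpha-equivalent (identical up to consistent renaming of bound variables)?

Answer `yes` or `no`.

Term 1: (((((\g.(\h.((((\b.(\c.b)) (\b.(\c.b))) h) (g h)))) ((\f.(\g.(\h.((f h) g)))) (\b.(\c.b)))) q) (\f.(\g.(\h.((f h) (g h)))))) ((\f.(\g.(\h.((f h) (g h))))) (\f.(\g.(\h.((f h) g))))))
Term 2: ((((\f.(\g.(\h.((f h) (g h))))) ((\f.(\g.(\h.(f (g h))))) u)) (\b.(\c.b))) u)
Alpha-equivalence: compare structure up to binder renaming.
Result: False

Answer: no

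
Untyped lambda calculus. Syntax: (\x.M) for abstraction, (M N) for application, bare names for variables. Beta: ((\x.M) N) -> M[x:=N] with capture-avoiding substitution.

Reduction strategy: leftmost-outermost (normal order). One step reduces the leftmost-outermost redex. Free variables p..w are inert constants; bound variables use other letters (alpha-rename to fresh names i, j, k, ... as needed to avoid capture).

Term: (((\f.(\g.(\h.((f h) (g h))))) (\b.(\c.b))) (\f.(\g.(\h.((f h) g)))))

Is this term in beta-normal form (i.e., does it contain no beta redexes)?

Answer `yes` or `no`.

Term: (((\f.(\g.(\h.((f h) (g h))))) (\b.(\c.b))) (\f.(\g.(\h.((f h) g)))))
Found 1 beta redex(es).

Answer: no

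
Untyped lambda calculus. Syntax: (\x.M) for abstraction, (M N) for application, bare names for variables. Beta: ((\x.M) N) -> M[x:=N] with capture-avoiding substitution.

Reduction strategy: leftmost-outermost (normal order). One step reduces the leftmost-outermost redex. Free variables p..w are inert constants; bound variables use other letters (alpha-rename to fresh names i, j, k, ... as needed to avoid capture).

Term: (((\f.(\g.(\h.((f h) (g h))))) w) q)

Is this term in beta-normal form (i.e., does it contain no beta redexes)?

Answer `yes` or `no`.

Term: (((\f.(\g.(\h.((f h) (g h))))) w) q)
Found 1 beta redex(es).

Answer: no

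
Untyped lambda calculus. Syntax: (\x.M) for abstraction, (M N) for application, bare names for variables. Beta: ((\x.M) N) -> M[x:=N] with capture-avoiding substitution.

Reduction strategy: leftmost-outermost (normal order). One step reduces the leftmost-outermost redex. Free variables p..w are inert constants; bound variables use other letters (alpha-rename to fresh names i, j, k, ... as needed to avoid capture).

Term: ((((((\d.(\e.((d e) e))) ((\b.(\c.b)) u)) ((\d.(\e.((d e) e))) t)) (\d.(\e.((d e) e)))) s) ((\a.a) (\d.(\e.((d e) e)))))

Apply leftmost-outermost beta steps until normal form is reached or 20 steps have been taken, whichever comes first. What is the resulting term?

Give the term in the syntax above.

Step 0: ((((((\d.(\e.((d e) e))) ((\b.(\c.b)) u)) ((\d.(\e.((d e) e))) t)) (\d.(\e.((d e) e)))) s) ((\a.a) (\d.(\e.((d e) e)))))
Step 1: (((((\e.((((\b.(\c.b)) u) e) e)) ((\d.(\e.((d e) e))) t)) (\d.(\e.((d e) e)))) s) ((\a.a) (\d.(\e.((d e) e)))))
Step 2: (((((((\b.(\c.b)) u) ((\d.(\e.((d e) e))) t)) ((\d.(\e.((d e) e))) t)) (\d.(\e.((d e) e)))) s) ((\a.a) (\d.(\e.((d e) e)))))
Step 3: ((((((\c.u) ((\d.(\e.((d e) e))) t)) ((\d.(\e.((d e) e))) t)) (\d.(\e.((d e) e)))) s) ((\a.a) (\d.(\e.((d e) e)))))
Step 4: ((((u ((\d.(\e.((d e) e))) t)) (\d.(\e.((d e) e)))) s) ((\a.a) (\d.(\e.((d e) e)))))
Step 5: ((((u (\e.((t e) e))) (\d.(\e.((d e) e)))) s) ((\a.a) (\d.(\e.((d e) e)))))
Step 6: ((((u (\e.((t e) e))) (\d.(\e.((d e) e)))) s) (\d.(\e.((d e) e))))

Answer: ((((u (\e.((t e) e))) (\d.(\e.((d e) e)))) s) (\d.(\e.((d e) e))))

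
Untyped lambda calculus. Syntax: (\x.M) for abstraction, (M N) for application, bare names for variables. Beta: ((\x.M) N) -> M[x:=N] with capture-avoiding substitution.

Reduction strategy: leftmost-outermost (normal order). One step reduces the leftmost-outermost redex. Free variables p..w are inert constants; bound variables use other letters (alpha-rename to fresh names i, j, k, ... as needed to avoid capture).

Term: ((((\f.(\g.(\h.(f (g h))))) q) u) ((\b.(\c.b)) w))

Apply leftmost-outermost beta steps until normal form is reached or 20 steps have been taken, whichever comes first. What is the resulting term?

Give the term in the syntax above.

Answer: (q (u (\c.w)))

Derivation:
Step 0: ((((\f.(\g.(\h.(f (g h))))) q) u) ((\b.(\c.b)) w))
Step 1: (((\g.(\h.(q (g h)))) u) ((\b.(\c.b)) w))
Step 2: ((\h.(q (u h))) ((\b.(\c.b)) w))
Step 3: (q (u ((\b.(\c.b)) w)))
Step 4: (q (u (\c.w)))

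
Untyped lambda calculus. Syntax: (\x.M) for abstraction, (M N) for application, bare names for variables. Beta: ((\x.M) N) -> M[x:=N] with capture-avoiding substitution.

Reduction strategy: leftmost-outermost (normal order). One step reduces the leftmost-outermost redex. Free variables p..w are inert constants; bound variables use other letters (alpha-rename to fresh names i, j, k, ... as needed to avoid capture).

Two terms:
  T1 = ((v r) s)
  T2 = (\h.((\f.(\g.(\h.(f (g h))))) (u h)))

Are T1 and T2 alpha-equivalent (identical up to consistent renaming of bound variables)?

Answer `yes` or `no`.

Answer: no

Derivation:
Term 1: ((v r) s)
Term 2: (\h.((\f.(\g.(\h.(f (g h))))) (u h)))
Alpha-equivalence: compare structure up to binder renaming.
Result: False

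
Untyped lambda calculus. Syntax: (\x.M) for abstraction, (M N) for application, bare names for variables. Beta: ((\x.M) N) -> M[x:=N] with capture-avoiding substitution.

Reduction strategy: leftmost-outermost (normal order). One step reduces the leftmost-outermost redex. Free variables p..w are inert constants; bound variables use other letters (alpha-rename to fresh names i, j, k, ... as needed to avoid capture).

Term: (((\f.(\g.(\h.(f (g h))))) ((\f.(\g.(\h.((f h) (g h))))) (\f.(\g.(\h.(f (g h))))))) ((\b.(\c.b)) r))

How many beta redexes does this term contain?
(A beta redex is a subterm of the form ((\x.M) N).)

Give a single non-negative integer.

Answer: 3

Derivation:
Term: (((\f.(\g.(\h.(f (g h))))) ((\f.(\g.(\h.((f h) (g h))))) (\f.(\g.(\h.(f (g h))))))) ((\b.(\c.b)) r))
  Redex: ((\f.(\g.(\h.(f (g h))))) ((\f.(\g.(\h.((f h) (g h))))) (\f.(\g.(\h.(f (g h)))))))
  Redex: ((\f.(\g.(\h.((f h) (g h))))) (\f.(\g.(\h.(f (g h))))))
  Redex: ((\b.(\c.b)) r)
Total redexes: 3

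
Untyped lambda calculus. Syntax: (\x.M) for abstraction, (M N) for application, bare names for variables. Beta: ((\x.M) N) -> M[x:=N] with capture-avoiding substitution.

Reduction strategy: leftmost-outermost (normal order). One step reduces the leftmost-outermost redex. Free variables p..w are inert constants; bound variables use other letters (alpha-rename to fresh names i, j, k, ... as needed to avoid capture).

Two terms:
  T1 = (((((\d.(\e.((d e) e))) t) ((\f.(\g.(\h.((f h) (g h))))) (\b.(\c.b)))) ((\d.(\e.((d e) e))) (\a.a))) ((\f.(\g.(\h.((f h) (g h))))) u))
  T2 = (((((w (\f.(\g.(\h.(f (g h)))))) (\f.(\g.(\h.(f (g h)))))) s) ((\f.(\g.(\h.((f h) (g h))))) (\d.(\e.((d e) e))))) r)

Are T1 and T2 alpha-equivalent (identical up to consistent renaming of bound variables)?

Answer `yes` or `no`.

Answer: no

Derivation:
Term 1: (((((\d.(\e.((d e) e))) t) ((\f.(\g.(\h.((f h) (g h))))) (\b.(\c.b)))) ((\d.(\e.((d e) e))) (\a.a))) ((\f.(\g.(\h.((f h) (g h))))) u))
Term 2: (((((w (\f.(\g.(\h.(f (g h)))))) (\f.(\g.(\h.(f (g h)))))) s) ((\f.(\g.(\h.((f h) (g h))))) (\d.(\e.((d e) e))))) r)
Alpha-equivalence: compare structure up to binder renaming.
Result: False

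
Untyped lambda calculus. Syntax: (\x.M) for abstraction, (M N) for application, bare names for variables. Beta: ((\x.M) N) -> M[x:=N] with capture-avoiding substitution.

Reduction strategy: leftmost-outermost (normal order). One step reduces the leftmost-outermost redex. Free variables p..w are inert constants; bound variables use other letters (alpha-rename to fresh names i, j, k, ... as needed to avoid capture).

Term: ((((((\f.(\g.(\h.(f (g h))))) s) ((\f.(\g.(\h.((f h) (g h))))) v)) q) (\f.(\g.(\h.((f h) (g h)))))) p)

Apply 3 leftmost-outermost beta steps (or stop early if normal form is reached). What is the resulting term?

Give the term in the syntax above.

Answer: (((s (((\f.(\g.(\h.((f h) (g h))))) v) q)) (\f.(\g.(\h.((f h) (g h)))))) p)

Derivation:
Step 0: ((((((\f.(\g.(\h.(f (g h))))) s) ((\f.(\g.(\h.((f h) (g h))))) v)) q) (\f.(\g.(\h.((f h) (g h)))))) p)
Step 1: (((((\g.(\h.(s (g h)))) ((\f.(\g.(\h.((f h) (g h))))) v)) q) (\f.(\g.(\h.((f h) (g h)))))) p)
Step 2: ((((\h.(s (((\f.(\g.(\h.((f h) (g h))))) v) h))) q) (\f.(\g.(\h.((f h) (g h)))))) p)
Step 3: (((s (((\f.(\g.(\h.((f h) (g h))))) v) q)) (\f.(\g.(\h.((f h) (g h)))))) p)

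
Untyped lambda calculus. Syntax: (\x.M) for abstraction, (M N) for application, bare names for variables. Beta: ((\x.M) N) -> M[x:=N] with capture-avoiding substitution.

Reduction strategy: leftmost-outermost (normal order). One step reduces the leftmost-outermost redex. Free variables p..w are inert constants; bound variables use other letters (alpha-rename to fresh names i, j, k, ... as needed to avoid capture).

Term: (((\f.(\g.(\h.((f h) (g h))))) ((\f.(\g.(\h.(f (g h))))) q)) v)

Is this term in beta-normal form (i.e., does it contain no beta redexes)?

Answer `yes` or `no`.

Answer: no

Derivation:
Term: (((\f.(\g.(\h.((f h) (g h))))) ((\f.(\g.(\h.(f (g h))))) q)) v)
Found 2 beta redex(es).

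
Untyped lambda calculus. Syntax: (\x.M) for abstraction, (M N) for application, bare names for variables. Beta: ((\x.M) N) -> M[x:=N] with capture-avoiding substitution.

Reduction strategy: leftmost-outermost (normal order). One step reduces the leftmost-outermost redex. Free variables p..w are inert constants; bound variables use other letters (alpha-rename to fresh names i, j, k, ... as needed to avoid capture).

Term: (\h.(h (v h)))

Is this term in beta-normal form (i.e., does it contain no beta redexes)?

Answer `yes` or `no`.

Answer: yes

Derivation:
Term: (\h.(h (v h)))
No beta redexes found.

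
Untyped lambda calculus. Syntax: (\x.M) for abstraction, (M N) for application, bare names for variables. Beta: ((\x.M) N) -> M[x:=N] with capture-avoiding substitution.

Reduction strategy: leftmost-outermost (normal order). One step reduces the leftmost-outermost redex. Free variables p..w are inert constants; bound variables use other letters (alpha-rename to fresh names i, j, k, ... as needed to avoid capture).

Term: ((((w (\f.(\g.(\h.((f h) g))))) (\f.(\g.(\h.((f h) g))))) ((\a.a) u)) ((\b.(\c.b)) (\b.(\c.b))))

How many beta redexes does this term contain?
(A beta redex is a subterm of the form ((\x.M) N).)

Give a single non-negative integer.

Answer: 2

Derivation:
Term: ((((w (\f.(\g.(\h.((f h) g))))) (\f.(\g.(\h.((f h) g))))) ((\a.a) u)) ((\b.(\c.b)) (\b.(\c.b))))
  Redex: ((\a.a) u)
  Redex: ((\b.(\c.b)) (\b.(\c.b)))
Total redexes: 2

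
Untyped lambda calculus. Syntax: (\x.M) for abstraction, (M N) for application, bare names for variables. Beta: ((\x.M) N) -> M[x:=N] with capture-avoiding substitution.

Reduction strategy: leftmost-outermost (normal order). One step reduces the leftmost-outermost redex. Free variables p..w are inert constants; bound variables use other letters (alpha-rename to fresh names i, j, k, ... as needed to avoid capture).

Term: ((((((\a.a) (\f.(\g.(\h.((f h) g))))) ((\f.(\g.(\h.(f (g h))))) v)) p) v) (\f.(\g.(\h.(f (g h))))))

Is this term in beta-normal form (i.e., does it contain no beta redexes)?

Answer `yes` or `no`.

Term: ((((((\a.a) (\f.(\g.(\h.((f h) g))))) ((\f.(\g.(\h.(f (g h))))) v)) p) v) (\f.(\g.(\h.(f (g h))))))
Found 2 beta redex(es).

Answer: no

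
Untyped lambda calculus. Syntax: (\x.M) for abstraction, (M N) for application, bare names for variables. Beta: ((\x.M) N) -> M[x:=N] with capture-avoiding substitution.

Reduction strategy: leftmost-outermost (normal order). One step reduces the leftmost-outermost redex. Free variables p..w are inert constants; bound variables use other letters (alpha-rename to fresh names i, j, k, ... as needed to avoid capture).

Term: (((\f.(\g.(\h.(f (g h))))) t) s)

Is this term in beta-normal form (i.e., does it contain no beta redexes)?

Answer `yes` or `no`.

Answer: no

Derivation:
Term: (((\f.(\g.(\h.(f (g h))))) t) s)
Found 1 beta redex(es).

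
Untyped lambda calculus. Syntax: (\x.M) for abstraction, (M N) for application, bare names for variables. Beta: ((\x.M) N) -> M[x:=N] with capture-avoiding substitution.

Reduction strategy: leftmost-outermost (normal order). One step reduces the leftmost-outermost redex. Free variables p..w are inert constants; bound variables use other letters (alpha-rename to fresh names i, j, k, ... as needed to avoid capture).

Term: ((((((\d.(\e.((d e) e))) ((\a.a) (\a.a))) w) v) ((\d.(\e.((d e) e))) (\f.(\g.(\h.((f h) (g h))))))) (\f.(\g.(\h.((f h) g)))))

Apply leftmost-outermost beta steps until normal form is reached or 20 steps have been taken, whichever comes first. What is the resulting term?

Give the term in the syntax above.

Answer: ((((w w) v) (\e.(\h.((e h) (e h))))) (\f.(\g.(\h.((f h) g)))))

Derivation:
Step 0: ((((((\d.(\e.((d e) e))) ((\a.a) (\a.a))) w) v) ((\d.(\e.((d e) e))) (\f.(\g.(\h.((f h) (g h))))))) (\f.(\g.(\h.((f h) g)))))
Step 1: (((((\e.((((\a.a) (\a.a)) e) e)) w) v) ((\d.(\e.((d e) e))) (\f.(\g.(\h.((f h) (g h))))))) (\f.(\g.(\h.((f h) g)))))
Step 2: (((((((\a.a) (\a.a)) w) w) v) ((\d.(\e.((d e) e))) (\f.(\g.(\h.((f h) (g h))))))) (\f.(\g.(\h.((f h) g)))))
Step 3: ((((((\a.a) w) w) v) ((\d.(\e.((d e) e))) (\f.(\g.(\h.((f h) (g h))))))) (\f.(\g.(\h.((f h) g)))))
Step 4: ((((w w) v) ((\d.(\e.((d e) e))) (\f.(\g.(\h.((f h) (g h))))))) (\f.(\g.(\h.((f h) g)))))
Step 5: ((((w w) v) (\e.(((\f.(\g.(\h.((f h) (g h))))) e) e))) (\f.(\g.(\h.((f h) g)))))
Step 6: ((((w w) v) (\e.((\g.(\h.((e h) (g h)))) e))) (\f.(\g.(\h.((f h) g)))))
Step 7: ((((w w) v) (\e.(\h.((e h) (e h))))) (\f.(\g.(\h.((f h) g)))))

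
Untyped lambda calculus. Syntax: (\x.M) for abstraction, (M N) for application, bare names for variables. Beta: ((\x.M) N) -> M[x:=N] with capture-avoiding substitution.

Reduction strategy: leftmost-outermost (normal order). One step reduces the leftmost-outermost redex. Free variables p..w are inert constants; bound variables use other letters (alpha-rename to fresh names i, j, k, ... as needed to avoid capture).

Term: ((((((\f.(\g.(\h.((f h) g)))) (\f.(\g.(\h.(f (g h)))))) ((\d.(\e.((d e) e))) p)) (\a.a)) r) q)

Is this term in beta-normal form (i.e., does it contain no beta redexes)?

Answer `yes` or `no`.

Term: ((((((\f.(\g.(\h.((f h) g)))) (\f.(\g.(\h.(f (g h)))))) ((\d.(\e.((d e) e))) p)) (\a.a)) r) q)
Found 2 beta redex(es).

Answer: no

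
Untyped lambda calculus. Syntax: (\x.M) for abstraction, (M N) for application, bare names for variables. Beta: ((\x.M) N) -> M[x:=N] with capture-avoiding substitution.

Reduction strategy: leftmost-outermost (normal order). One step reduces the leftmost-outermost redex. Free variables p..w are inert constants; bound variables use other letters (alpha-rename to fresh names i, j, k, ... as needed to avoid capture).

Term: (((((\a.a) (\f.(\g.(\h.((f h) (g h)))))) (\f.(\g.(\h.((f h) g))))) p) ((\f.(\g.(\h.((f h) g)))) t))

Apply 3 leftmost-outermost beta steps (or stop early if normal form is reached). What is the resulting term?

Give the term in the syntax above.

Answer: ((\h.(((\f.(\g.(\h.((f h) g)))) h) (p h))) ((\f.(\g.(\h.((f h) g)))) t))

Derivation:
Step 0: (((((\a.a) (\f.(\g.(\h.((f h) (g h)))))) (\f.(\g.(\h.((f h) g))))) p) ((\f.(\g.(\h.((f h) g)))) t))
Step 1: ((((\f.(\g.(\h.((f h) (g h))))) (\f.(\g.(\h.((f h) g))))) p) ((\f.(\g.(\h.((f h) g)))) t))
Step 2: (((\g.(\h.(((\f.(\g.(\h.((f h) g)))) h) (g h)))) p) ((\f.(\g.(\h.((f h) g)))) t))
Step 3: ((\h.(((\f.(\g.(\h.((f h) g)))) h) (p h))) ((\f.(\g.(\h.((f h) g)))) t))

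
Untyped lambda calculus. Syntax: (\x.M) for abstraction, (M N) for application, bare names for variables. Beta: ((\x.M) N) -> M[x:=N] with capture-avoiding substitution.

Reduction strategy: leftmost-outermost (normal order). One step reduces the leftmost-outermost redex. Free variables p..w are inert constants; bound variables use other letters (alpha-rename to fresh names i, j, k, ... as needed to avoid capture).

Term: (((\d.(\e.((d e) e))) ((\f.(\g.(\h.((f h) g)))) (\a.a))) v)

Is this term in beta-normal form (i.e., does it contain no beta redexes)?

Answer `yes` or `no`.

Term: (((\d.(\e.((d e) e))) ((\f.(\g.(\h.((f h) g)))) (\a.a))) v)
Found 2 beta redex(es).

Answer: no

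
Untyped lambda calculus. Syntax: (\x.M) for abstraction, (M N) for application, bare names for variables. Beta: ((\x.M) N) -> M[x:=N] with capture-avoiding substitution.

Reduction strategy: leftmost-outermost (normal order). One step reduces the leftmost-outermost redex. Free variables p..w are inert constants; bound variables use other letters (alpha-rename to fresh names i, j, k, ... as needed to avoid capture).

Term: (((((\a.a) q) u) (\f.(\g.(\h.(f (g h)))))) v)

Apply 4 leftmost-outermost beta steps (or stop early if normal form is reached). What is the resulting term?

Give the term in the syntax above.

Answer: (((q u) (\f.(\g.(\h.(f (g h)))))) v)

Derivation:
Step 0: (((((\a.a) q) u) (\f.(\g.(\h.(f (g h)))))) v)
Step 1: (((q u) (\f.(\g.(\h.(f (g h)))))) v)
Step 2: (normal form reached)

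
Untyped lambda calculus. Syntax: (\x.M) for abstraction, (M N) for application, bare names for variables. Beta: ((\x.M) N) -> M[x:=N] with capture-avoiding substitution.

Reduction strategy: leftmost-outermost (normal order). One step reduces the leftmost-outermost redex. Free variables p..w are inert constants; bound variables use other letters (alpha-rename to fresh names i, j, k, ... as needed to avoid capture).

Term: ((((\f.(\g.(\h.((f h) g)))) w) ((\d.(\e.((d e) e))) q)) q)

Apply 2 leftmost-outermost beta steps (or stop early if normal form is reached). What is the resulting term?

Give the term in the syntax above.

Answer: ((\h.((w h) ((\d.(\e.((d e) e))) q))) q)

Derivation:
Step 0: ((((\f.(\g.(\h.((f h) g)))) w) ((\d.(\e.((d e) e))) q)) q)
Step 1: (((\g.(\h.((w h) g))) ((\d.(\e.((d e) e))) q)) q)
Step 2: ((\h.((w h) ((\d.(\e.((d e) e))) q))) q)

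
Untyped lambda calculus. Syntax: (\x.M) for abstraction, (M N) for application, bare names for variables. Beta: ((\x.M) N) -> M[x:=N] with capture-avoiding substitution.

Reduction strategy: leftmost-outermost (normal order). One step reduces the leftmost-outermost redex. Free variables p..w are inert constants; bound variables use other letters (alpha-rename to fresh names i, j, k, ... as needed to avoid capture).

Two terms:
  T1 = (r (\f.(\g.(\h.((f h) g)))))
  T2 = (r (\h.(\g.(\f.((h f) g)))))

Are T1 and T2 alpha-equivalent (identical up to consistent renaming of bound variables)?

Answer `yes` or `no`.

Answer: yes

Derivation:
Term 1: (r (\f.(\g.(\h.((f h) g)))))
Term 2: (r (\h.(\g.(\f.((h f) g)))))
Alpha-equivalence: compare structure up to binder renaming.
Result: True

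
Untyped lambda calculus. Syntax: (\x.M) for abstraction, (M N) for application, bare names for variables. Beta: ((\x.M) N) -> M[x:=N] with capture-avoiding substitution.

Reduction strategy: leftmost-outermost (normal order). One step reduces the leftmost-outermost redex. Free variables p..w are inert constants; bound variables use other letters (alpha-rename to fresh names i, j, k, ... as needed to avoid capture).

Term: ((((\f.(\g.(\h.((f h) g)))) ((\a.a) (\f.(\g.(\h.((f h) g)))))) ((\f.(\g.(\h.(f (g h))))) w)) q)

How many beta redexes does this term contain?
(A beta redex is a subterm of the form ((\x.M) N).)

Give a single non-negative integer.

Term: ((((\f.(\g.(\h.((f h) g)))) ((\a.a) (\f.(\g.(\h.((f h) g)))))) ((\f.(\g.(\h.(f (g h))))) w)) q)
  Redex: ((\f.(\g.(\h.((f h) g)))) ((\a.a) (\f.(\g.(\h.((f h) g))))))
  Redex: ((\a.a) (\f.(\g.(\h.((f h) g)))))
  Redex: ((\f.(\g.(\h.(f (g h))))) w)
Total redexes: 3

Answer: 3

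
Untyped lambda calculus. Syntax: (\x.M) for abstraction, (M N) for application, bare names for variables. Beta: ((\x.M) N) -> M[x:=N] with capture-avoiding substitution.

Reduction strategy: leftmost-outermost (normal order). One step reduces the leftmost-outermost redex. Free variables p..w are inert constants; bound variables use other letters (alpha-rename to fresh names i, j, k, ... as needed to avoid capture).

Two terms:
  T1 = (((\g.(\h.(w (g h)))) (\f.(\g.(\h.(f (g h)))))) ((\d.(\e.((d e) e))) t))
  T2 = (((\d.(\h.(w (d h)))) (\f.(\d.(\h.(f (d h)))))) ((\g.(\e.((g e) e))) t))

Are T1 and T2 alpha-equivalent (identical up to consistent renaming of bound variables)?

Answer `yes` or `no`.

Answer: yes

Derivation:
Term 1: (((\g.(\h.(w (g h)))) (\f.(\g.(\h.(f (g h)))))) ((\d.(\e.((d e) e))) t))
Term 2: (((\d.(\h.(w (d h)))) (\f.(\d.(\h.(f (d h)))))) ((\g.(\e.((g e) e))) t))
Alpha-equivalence: compare structure up to binder renaming.
Result: True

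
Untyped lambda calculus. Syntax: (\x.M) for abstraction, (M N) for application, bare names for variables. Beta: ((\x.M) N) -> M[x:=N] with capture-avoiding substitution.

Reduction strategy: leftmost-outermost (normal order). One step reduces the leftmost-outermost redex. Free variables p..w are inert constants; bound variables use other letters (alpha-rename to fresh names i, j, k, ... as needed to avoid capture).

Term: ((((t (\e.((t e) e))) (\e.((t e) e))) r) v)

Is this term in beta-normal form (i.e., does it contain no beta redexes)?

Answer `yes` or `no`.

Answer: yes

Derivation:
Term: ((((t (\e.((t e) e))) (\e.((t e) e))) r) v)
No beta redexes found.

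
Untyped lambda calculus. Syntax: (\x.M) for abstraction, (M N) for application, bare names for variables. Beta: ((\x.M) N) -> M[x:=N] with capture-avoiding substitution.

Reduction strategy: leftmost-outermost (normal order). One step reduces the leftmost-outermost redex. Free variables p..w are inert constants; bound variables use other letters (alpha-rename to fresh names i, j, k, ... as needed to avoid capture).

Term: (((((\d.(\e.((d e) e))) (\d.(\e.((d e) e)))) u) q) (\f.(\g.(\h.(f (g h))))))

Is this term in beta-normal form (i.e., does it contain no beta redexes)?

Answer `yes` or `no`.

Term: (((((\d.(\e.((d e) e))) (\d.(\e.((d e) e)))) u) q) (\f.(\g.(\h.(f (g h))))))
Found 1 beta redex(es).

Answer: no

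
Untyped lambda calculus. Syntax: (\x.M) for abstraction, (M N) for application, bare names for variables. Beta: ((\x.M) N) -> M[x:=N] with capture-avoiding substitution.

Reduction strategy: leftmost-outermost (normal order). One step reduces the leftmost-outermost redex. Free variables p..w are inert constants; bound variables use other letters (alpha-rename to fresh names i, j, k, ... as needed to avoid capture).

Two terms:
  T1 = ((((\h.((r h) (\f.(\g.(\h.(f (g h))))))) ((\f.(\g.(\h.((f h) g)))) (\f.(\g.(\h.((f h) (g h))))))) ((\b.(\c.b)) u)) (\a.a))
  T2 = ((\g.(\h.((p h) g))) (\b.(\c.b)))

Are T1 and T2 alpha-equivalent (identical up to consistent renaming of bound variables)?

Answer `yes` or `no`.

Answer: no

Derivation:
Term 1: ((((\h.((r h) (\f.(\g.(\h.(f (g h))))))) ((\f.(\g.(\h.((f h) g)))) (\f.(\g.(\h.((f h) (g h))))))) ((\b.(\c.b)) u)) (\a.a))
Term 2: ((\g.(\h.((p h) g))) (\b.(\c.b)))
Alpha-equivalence: compare structure up to binder renaming.
Result: False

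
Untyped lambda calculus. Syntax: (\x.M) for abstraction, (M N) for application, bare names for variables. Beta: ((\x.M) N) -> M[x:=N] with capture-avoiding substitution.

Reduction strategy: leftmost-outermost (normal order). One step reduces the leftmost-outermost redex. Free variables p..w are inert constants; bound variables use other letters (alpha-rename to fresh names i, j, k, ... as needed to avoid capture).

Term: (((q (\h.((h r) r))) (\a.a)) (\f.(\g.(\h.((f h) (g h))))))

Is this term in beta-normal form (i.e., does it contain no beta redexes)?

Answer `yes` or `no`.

Answer: yes

Derivation:
Term: (((q (\h.((h r) r))) (\a.a)) (\f.(\g.(\h.((f h) (g h))))))
No beta redexes found.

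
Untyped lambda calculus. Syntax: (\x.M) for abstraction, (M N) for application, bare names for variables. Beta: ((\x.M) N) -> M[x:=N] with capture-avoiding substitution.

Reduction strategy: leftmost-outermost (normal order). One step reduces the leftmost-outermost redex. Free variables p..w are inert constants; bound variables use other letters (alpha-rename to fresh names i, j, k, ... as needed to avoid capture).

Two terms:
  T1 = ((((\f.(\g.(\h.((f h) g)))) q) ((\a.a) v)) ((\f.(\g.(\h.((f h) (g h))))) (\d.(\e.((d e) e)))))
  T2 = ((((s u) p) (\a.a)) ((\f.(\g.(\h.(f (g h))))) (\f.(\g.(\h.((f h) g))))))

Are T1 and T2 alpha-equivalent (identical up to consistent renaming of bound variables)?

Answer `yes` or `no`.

Term 1: ((((\f.(\g.(\h.((f h) g)))) q) ((\a.a) v)) ((\f.(\g.(\h.((f h) (g h))))) (\d.(\e.((d e) e)))))
Term 2: ((((s u) p) (\a.a)) ((\f.(\g.(\h.(f (g h))))) (\f.(\g.(\h.((f h) g))))))
Alpha-equivalence: compare structure up to binder renaming.
Result: False

Answer: no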